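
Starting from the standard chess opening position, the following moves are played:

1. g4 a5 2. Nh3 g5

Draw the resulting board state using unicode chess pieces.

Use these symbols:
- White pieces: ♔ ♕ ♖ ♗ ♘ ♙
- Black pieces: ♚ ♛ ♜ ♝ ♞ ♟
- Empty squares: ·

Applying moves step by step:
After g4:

♜ ♞ ♝ ♛ ♚ ♝ ♞ ♜
♟ ♟ ♟ ♟ ♟ ♟ ♟ ♟
· · · · · · · ·
· · · · · · · ·
· · · · · · ♙ ·
· · · · · · · ·
♙ ♙ ♙ ♙ ♙ ♙ · ♙
♖ ♘ ♗ ♕ ♔ ♗ ♘ ♖


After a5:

♜ ♞ ♝ ♛ ♚ ♝ ♞ ♜
· ♟ ♟ ♟ ♟ ♟ ♟ ♟
· · · · · · · ·
♟ · · · · · · ·
· · · · · · ♙ ·
· · · · · · · ·
♙ ♙ ♙ ♙ ♙ ♙ · ♙
♖ ♘ ♗ ♕ ♔ ♗ ♘ ♖


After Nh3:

♜ ♞ ♝ ♛ ♚ ♝ ♞ ♜
· ♟ ♟ ♟ ♟ ♟ ♟ ♟
· · · · · · · ·
♟ · · · · · · ·
· · · · · · ♙ ·
· · · · · · · ♘
♙ ♙ ♙ ♙ ♙ ♙ · ♙
♖ ♘ ♗ ♕ ♔ ♗ · ♖


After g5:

♜ ♞ ♝ ♛ ♚ ♝ ♞ ♜
· ♟ ♟ ♟ ♟ ♟ · ♟
· · · · · · · ·
♟ · · · · · ♟ ·
· · · · · · ♙ ·
· · · · · · · ♘
♙ ♙ ♙ ♙ ♙ ♙ · ♙
♖ ♘ ♗ ♕ ♔ ♗ · ♖



  a b c d e f g h
  ─────────────────
8│♜ ♞ ♝ ♛ ♚ ♝ ♞ ♜│8
7│· ♟ ♟ ♟ ♟ ♟ · ♟│7
6│· · · · · · · ·│6
5│♟ · · · · · ♟ ·│5
4│· · · · · · ♙ ·│4
3│· · · · · · · ♘│3
2│♙ ♙ ♙ ♙ ♙ ♙ · ♙│2
1│♖ ♘ ♗ ♕ ♔ ♗ · ♖│1
  ─────────────────
  a b c d e f g h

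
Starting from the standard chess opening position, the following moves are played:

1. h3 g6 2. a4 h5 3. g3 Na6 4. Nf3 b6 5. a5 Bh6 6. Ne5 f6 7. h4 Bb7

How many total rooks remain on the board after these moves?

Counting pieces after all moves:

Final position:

  a b c d e f g h
  ─────────────────
8│♜ · · ♛ ♚ · ♞ ♜│8
7│♟ ♝ ♟ ♟ ♟ · · ·│7
6│♞ ♟ · · · ♟ ♟ ♝│6
5│♙ · · · ♘ · · ♟│5
4│· · · · · · · ♙│4
3│· · · · · · ♙ ·│3
2│· ♙ ♙ ♙ ♙ ♙ · ·│2
1│♖ ♘ ♗ ♕ ♔ ♗ · ♖│1
  ─────────────────
  a b c d e f g h


4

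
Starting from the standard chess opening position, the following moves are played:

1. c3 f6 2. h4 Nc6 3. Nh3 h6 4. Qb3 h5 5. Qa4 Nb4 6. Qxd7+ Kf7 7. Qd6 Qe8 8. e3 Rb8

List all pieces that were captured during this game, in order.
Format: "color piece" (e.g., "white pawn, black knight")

Tracking captures:
  Qxd7+: captured black pawn

black pawn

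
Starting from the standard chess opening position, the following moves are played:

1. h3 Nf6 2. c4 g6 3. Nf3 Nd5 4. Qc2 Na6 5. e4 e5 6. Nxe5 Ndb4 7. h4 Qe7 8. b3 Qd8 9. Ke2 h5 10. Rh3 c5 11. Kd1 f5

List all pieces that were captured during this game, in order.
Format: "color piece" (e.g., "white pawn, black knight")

Tracking captures:
  Nxe5: captured black pawn

black pawn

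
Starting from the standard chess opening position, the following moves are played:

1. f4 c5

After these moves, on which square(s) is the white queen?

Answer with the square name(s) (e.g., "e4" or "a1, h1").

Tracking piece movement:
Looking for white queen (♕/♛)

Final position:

  a b c d e f g h
  ─────────────────
8│♜ ♞ ♝ ♛ ♚ ♝ ♞ ♜│8
7│♟ ♟ · ♟ ♟ ♟ ♟ ♟│7
6│· · · · · · · ·│6
5│· · ♟ · · · · ·│5
4│· · · · · ♙ · ·│4
3│· · · · · · · ·│3
2│♙ ♙ ♙ ♙ ♙ · ♙ ♙│2
1│♖ ♘ ♗ ♕ ♔ ♗ ♘ ♖│1
  ─────────────────
  a b c d e f g h


d1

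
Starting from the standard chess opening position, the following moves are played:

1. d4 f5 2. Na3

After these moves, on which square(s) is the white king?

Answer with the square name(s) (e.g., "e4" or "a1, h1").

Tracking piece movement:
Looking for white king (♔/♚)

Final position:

  a b c d e f g h
  ─────────────────
8│♜ ♞ ♝ ♛ ♚ ♝ ♞ ♜│8
7│♟ ♟ ♟ ♟ ♟ · ♟ ♟│7
6│· · · · · · · ·│6
5│· · · · · ♟ · ·│5
4│· · · ♙ · · · ·│4
3│♘ · · · · · · ·│3
2│♙ ♙ ♙ · ♙ ♙ ♙ ♙│2
1│♖ · ♗ ♕ ♔ ♗ ♘ ♖│1
  ─────────────────
  a b c d e f g h


e1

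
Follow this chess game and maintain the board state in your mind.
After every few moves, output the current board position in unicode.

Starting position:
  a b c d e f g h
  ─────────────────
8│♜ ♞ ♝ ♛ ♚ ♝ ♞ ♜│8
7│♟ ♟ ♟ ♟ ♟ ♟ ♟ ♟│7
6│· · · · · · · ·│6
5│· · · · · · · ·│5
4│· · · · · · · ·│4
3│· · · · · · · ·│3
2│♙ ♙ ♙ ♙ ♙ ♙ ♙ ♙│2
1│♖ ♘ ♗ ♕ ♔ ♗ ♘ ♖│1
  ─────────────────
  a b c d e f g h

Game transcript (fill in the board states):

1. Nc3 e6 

  a b c d e f g h
  ─────────────────
8│♜ ♞ ♝ ♛ ♚ ♝ ♞ ♜│8
7│♟ ♟ ♟ ♟ · ♟ ♟ ♟│7
6│· · · · ♟ · · ·│6
5│· · · · · · · ·│5
4│· · · · · · · ·│4
3│· · ♘ · · · · ·│3
2│♙ ♙ ♙ ♙ ♙ ♙ ♙ ♙│2
1│♖ · ♗ ♕ ♔ ♗ ♘ ♖│1
  ─────────────────
  a b c d e f g h

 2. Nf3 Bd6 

  a b c d e f g h
  ─────────────────
8│♜ ♞ ♝ ♛ ♚ · ♞ ♜│8
7│♟ ♟ ♟ ♟ · ♟ ♟ ♟│7
6│· · · ♝ ♟ · · ·│6
5│· · · · · · · ·│5
4│· · · · · · · ·│4
3│· · ♘ · · ♘ · ·│3
2│♙ ♙ ♙ ♙ ♙ ♙ ♙ ♙│2
1│♖ · ♗ ♕ ♔ ♗ · ♖│1
  ─────────────────
  a b c d e f g h

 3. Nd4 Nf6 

  a b c d e f g h
  ─────────────────
8│♜ ♞ ♝ ♛ ♚ · · ♜│8
7│♟ ♟ ♟ ♟ · ♟ ♟ ♟│7
6│· · · ♝ ♟ ♞ · ·│6
5│· · · · · · · ·│5
4│· · · ♘ · · · ·│4
3│· · ♘ · · · · ·│3
2│♙ ♙ ♙ ♙ ♙ ♙ ♙ ♙│2
1│♖ · ♗ ♕ ♔ ♗ · ♖│1
  ─────────────────
  a b c d e f g h

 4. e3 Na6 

  a b c d e f g h
  ─────────────────
8│♜ · ♝ ♛ ♚ · · ♜│8
7│♟ ♟ ♟ ♟ · ♟ ♟ ♟│7
6│♞ · · ♝ ♟ ♞ · ·│6
5│· · · · · · · ·│5
4│· · · ♘ · · · ·│4
3│· · ♘ · ♙ · · ·│3
2│♙ ♙ ♙ ♙ · ♙ ♙ ♙│2
1│♖ · ♗ ♕ ♔ ♗ · ♖│1
  ─────────────────
  a b c d e f g h

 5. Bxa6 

  a b c d e f g h
  ─────────────────
8│♜ · ♝ ♛ ♚ · · ♜│8
7│♟ ♟ ♟ ♟ · ♟ ♟ ♟│7
6│♗ · · ♝ ♟ ♞ · ·│6
5│· · · · · · · ·│5
4│· · · ♘ · · · ·│4
3│· · ♘ · ♙ · · ·│3
2│♙ ♙ ♙ ♙ · ♙ ♙ ♙│2
1│♖ · ♗ ♕ ♔ · · ♖│1
  ─────────────────
  a b c d e f g h


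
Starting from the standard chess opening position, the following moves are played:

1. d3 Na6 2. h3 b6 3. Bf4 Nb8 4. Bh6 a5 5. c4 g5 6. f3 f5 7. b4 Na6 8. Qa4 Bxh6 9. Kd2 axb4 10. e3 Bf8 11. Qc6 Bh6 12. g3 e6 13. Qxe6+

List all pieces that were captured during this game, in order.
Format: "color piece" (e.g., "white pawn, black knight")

Tracking captures:
  Bxh6: captured white bishop
  axb4: captured white pawn
  Qxe6+: captured black pawn

white bishop, white pawn, black pawn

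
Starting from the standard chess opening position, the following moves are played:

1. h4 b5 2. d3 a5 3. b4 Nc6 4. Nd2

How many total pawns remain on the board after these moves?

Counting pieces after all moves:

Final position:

  a b c d e f g h
  ─────────────────
8│♜ · ♝ ♛ ♚ ♝ ♞ ♜│8
7│· · ♟ ♟ ♟ ♟ ♟ ♟│7
6│· · ♞ · · · · ·│6
5│♟ ♟ · · · · · ·│5
4│· ♙ · · · · · ♙│4
3│· · · ♙ · · · ·│3
2│♙ · ♙ ♘ ♙ ♙ ♙ ·│2
1│♖ · ♗ ♕ ♔ ♗ ♘ ♖│1
  ─────────────────
  a b c d e f g h


16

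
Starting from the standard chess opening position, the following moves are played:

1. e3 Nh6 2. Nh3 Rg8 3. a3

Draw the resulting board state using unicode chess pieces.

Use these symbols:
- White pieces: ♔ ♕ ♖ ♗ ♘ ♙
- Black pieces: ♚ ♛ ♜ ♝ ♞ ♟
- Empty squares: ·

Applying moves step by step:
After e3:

♜ ♞ ♝ ♛ ♚ ♝ ♞ ♜
♟ ♟ ♟ ♟ ♟ ♟ ♟ ♟
· · · · · · · ·
· · · · · · · ·
· · · · · · · ·
· · · · ♙ · · ·
♙ ♙ ♙ ♙ · ♙ ♙ ♙
♖ ♘ ♗ ♕ ♔ ♗ ♘ ♖


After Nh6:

♜ ♞ ♝ ♛ ♚ ♝ · ♜
♟ ♟ ♟ ♟ ♟ ♟ ♟ ♟
· · · · · · · ♞
· · · · · · · ·
· · · · · · · ·
· · · · ♙ · · ·
♙ ♙ ♙ ♙ · ♙ ♙ ♙
♖ ♘ ♗ ♕ ♔ ♗ ♘ ♖


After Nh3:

♜ ♞ ♝ ♛ ♚ ♝ · ♜
♟ ♟ ♟ ♟ ♟ ♟ ♟ ♟
· · · · · · · ♞
· · · · · · · ·
· · · · · · · ·
· · · · ♙ · · ♘
♙ ♙ ♙ ♙ · ♙ ♙ ♙
♖ ♘ ♗ ♕ ♔ ♗ · ♖


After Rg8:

♜ ♞ ♝ ♛ ♚ ♝ ♜ ·
♟ ♟ ♟ ♟ ♟ ♟ ♟ ♟
· · · · · · · ♞
· · · · · · · ·
· · · · · · · ·
· · · · ♙ · · ♘
♙ ♙ ♙ ♙ · ♙ ♙ ♙
♖ ♘ ♗ ♕ ♔ ♗ · ♖


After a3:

♜ ♞ ♝ ♛ ♚ ♝ ♜ ·
♟ ♟ ♟ ♟ ♟ ♟ ♟ ♟
· · · · · · · ♞
· · · · · · · ·
· · · · · · · ·
♙ · · · ♙ · · ♘
· ♙ ♙ ♙ · ♙ ♙ ♙
♖ ♘ ♗ ♕ ♔ ♗ · ♖



  a b c d e f g h
  ─────────────────
8│♜ ♞ ♝ ♛ ♚ ♝ ♜ ·│8
7│♟ ♟ ♟ ♟ ♟ ♟ ♟ ♟│7
6│· · · · · · · ♞│6
5│· · · · · · · ·│5
4│· · · · · · · ·│4
3│♙ · · · ♙ · · ♘│3
2│· ♙ ♙ ♙ · ♙ ♙ ♙│2
1│♖ ♘ ♗ ♕ ♔ ♗ · ♖│1
  ─────────────────
  a b c d e f g h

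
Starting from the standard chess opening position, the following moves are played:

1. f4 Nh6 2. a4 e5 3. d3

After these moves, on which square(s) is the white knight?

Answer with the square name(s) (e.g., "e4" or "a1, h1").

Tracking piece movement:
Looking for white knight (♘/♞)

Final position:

  a b c d e f g h
  ─────────────────
8│♜ ♞ ♝ ♛ ♚ ♝ · ♜│8
7│♟ ♟ ♟ ♟ · ♟ ♟ ♟│7
6│· · · · · · · ♞│6
5│· · · · ♟ · · ·│5
4│♙ · · · · ♙ · ·│4
3│· · · ♙ · · · ·│3
2│· ♙ ♙ · ♙ · ♙ ♙│2
1│♖ ♘ ♗ ♕ ♔ ♗ ♘ ♖│1
  ─────────────────
  a b c d e f g h


b1, g1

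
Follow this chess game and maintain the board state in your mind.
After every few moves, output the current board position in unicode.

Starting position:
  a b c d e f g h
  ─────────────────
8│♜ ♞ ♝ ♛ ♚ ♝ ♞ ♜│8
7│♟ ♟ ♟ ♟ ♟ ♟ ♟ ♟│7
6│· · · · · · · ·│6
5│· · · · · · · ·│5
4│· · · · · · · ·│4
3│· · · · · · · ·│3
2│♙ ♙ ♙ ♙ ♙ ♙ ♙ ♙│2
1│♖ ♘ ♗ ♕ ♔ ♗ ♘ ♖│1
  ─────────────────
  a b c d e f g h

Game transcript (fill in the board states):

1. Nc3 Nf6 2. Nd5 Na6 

  a b c d e f g h
  ─────────────────
8│♜ · ♝ ♛ ♚ ♝ · ♜│8
7│♟ ♟ ♟ ♟ ♟ ♟ ♟ ♟│7
6│♞ · · · · ♞ · ·│6
5│· · · ♘ · · · ·│5
4│· · · · · · · ·│4
3│· · · · · · · ·│3
2│♙ ♙ ♙ ♙ ♙ ♙ ♙ ♙│2
1│♖ · ♗ ♕ ♔ ♗ ♘ ♖│1
  ─────────────────
  a b c d e f g h

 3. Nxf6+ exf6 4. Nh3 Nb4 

  a b c d e f g h
  ─────────────────
8│♜ · ♝ ♛ ♚ ♝ · ♜│8
7│♟ ♟ ♟ ♟ · ♟ ♟ ♟│7
6│· · · · · ♟ · ·│6
5│· · · · · · · ·│5
4│· ♞ · · · · · ·│4
3│· · · · · · · ♘│3
2│♙ ♙ ♙ ♙ ♙ ♙ ♙ ♙│2
1│♖ · ♗ ♕ ♔ ♗ · ♖│1
  ─────────────────
  a b c d e f g h

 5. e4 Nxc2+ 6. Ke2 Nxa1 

  a b c d e f g h
  ─────────────────
8│♜ · ♝ ♛ ♚ ♝ · ♜│8
7│♟ ♟ ♟ ♟ · ♟ ♟ ♟│7
6│· · · · · ♟ · ·│6
5│· · · · · · · ·│5
4│· · · · ♙ · · ·│4
3│· · · · · · · ♘│3
2│♙ ♙ · ♙ ♔ ♙ ♙ ♙│2
1│♞ · ♗ ♕ · ♗ · ♖│1
  ─────────────────
  a b c d e f g h

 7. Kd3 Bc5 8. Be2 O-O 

  a b c d e f g h
  ─────────────────
8│♜ · ♝ ♛ · ♜ ♚ ·│8
7│♟ ♟ ♟ ♟ · ♟ ♟ ♟│7
6│· · · · · ♟ · ·│6
5│· · ♝ · · · · ·│5
4│· · · · ♙ · · ·│4
3│· · · ♔ · · · ♘│3
2│♙ ♙ · ♙ ♗ ♙ ♙ ♙│2
1│♞ · ♗ ♕ · · · ♖│1
  ─────────────────
  a b c d e f g h



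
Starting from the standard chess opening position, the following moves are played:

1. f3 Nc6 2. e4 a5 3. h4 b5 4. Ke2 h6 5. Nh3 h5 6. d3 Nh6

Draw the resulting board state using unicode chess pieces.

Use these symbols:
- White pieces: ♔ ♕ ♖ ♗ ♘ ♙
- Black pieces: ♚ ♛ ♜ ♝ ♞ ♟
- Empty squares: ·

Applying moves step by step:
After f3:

♜ ♞ ♝ ♛ ♚ ♝ ♞ ♜
♟ ♟ ♟ ♟ ♟ ♟ ♟ ♟
· · · · · · · ·
· · · · · · · ·
· · · · · · · ·
· · · · · ♙ · ·
♙ ♙ ♙ ♙ ♙ · ♙ ♙
♖ ♘ ♗ ♕ ♔ ♗ ♘ ♖


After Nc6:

♜ · ♝ ♛ ♚ ♝ ♞ ♜
♟ ♟ ♟ ♟ ♟ ♟ ♟ ♟
· · ♞ · · · · ·
· · · · · · · ·
· · · · · · · ·
· · · · · ♙ · ·
♙ ♙ ♙ ♙ ♙ · ♙ ♙
♖ ♘ ♗ ♕ ♔ ♗ ♘ ♖


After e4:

♜ · ♝ ♛ ♚ ♝ ♞ ♜
♟ ♟ ♟ ♟ ♟ ♟ ♟ ♟
· · ♞ · · · · ·
· · · · · · · ·
· · · · ♙ · · ·
· · · · · ♙ · ·
♙ ♙ ♙ ♙ · · ♙ ♙
♖ ♘ ♗ ♕ ♔ ♗ ♘ ♖


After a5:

♜ · ♝ ♛ ♚ ♝ ♞ ♜
· ♟ ♟ ♟ ♟ ♟ ♟ ♟
· · ♞ · · · · ·
♟ · · · · · · ·
· · · · ♙ · · ·
· · · · · ♙ · ·
♙ ♙ ♙ ♙ · · ♙ ♙
♖ ♘ ♗ ♕ ♔ ♗ ♘ ♖


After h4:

♜ · ♝ ♛ ♚ ♝ ♞ ♜
· ♟ ♟ ♟ ♟ ♟ ♟ ♟
· · ♞ · · · · ·
♟ · · · · · · ·
· · · · ♙ · · ♙
· · · · · ♙ · ·
♙ ♙ ♙ ♙ · · ♙ ·
♖ ♘ ♗ ♕ ♔ ♗ ♘ ♖


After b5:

♜ · ♝ ♛ ♚ ♝ ♞ ♜
· · ♟ ♟ ♟ ♟ ♟ ♟
· · ♞ · · · · ·
♟ ♟ · · · · · ·
· · · · ♙ · · ♙
· · · · · ♙ · ·
♙ ♙ ♙ ♙ · · ♙ ·
♖ ♘ ♗ ♕ ♔ ♗ ♘ ♖


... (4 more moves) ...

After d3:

♜ · ♝ ♛ ♚ ♝ ♞ ♜
· · ♟ ♟ ♟ ♟ ♟ ·
· · ♞ · · · · ·
♟ ♟ · · · · · ♟
· · · · ♙ · · ♙
· · · ♙ · ♙ · ♘
♙ ♙ ♙ · ♔ · ♙ ·
♖ ♘ ♗ ♕ · ♗ · ♖


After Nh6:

♜ · ♝ ♛ ♚ ♝ · ♜
· · ♟ ♟ ♟ ♟ ♟ ·
· · ♞ · · · · ♞
♟ ♟ · · · · · ♟
· · · · ♙ · · ♙
· · · ♙ · ♙ · ♘
♙ ♙ ♙ · ♔ · ♙ ·
♖ ♘ ♗ ♕ · ♗ · ♖



  a b c d e f g h
  ─────────────────
8│♜ · ♝ ♛ ♚ ♝ · ♜│8
7│· · ♟ ♟ ♟ ♟ ♟ ·│7
6│· · ♞ · · · · ♞│6
5│♟ ♟ · · · · · ♟│5
4│· · · · ♙ · · ♙│4
3│· · · ♙ · ♙ · ♘│3
2│♙ ♙ ♙ · ♔ · ♙ ·│2
1│♖ ♘ ♗ ♕ · ♗ · ♖│1
  ─────────────────
  a b c d e f g h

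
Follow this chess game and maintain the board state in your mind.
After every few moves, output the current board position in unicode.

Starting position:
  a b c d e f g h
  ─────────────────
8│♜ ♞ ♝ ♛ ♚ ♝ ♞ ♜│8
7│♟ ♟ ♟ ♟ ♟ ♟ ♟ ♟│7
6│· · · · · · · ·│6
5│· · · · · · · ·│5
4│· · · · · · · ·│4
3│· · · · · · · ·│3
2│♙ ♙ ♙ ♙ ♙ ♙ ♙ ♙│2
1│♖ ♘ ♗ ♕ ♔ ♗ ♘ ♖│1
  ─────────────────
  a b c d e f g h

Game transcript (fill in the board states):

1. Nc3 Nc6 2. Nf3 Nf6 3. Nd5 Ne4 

  a b c d e f g h
  ─────────────────
8│♜ · ♝ ♛ ♚ ♝ · ♜│8
7│♟ ♟ ♟ ♟ ♟ ♟ ♟ ♟│7
6│· · ♞ · · · · ·│6
5│· · · ♘ · · · ·│5
4│· · · · ♞ · · ·│4
3│· · · · · ♘ · ·│3
2│♙ ♙ ♙ ♙ ♙ ♙ ♙ ♙│2
1│♖ · ♗ ♕ ♔ ♗ · ♖│1
  ─────────────────
  a b c d e f g h

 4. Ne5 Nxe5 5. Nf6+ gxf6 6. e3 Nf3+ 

  a b c d e f g h
  ─────────────────
8│♜ · ♝ ♛ ♚ ♝ · ♜│8
7│♟ ♟ ♟ ♟ ♟ ♟ · ♟│7
6│· · · · · ♟ · ·│6
5│· · · · · · · ·│5
4│· · · · ♞ · · ·│4
3│· · · · ♙ ♞ · ·│3
2│♙ ♙ ♙ ♙ · ♙ ♙ ♙│2
1│♖ · ♗ ♕ ♔ ♗ · ♖│1
  ─────────────────
  a b c d e f g h

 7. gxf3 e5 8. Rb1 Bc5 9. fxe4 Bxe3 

  a b c d e f g h
  ─────────────────
8│♜ · ♝ ♛ ♚ · · ♜│8
7│♟ ♟ ♟ ♟ · ♟ · ♟│7
6│· · · · · ♟ · ·│6
5│· · · · ♟ · · ·│5
4│· · · · ♙ · · ·│4
3│· · · · ♝ · · ·│3
2│♙ ♙ ♙ ♙ · ♙ · ♙│2
1│· ♖ ♗ ♕ ♔ ♗ · ♖│1
  ─────────────────
  a b c d e f g h

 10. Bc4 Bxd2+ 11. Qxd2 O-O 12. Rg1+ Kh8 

  a b c d e f g h
  ─────────────────
8│♜ · ♝ ♛ · ♜ · ♚│8
7│♟ ♟ ♟ ♟ · ♟ · ♟│7
6│· · · · · ♟ · ·│6
5│· · · · ♟ · · ·│5
4│· · ♗ · ♙ · · ·│4
3│· · · · · · · ·│3
2│♙ ♙ ♙ ♕ · ♙ · ♙│2
1│· ♖ ♗ · ♔ · ♖ ·│1
  ─────────────────
  a b c d e f g h

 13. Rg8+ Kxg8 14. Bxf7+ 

  a b c d e f g h
  ─────────────────
8│♜ · ♝ ♛ · ♜ ♚ ·│8
7│♟ ♟ ♟ ♟ · ♗ · ♟│7
6│· · · · · ♟ · ·│6
5│· · · · ♟ · · ·│5
4│· · · · ♙ · · ·│4
3│· · · · · · · ·│3
2│♙ ♙ ♙ ♕ · ♙ · ♙│2
1│· ♖ ♗ · ♔ · · ·│1
  ─────────────────
  a b c d e f g h


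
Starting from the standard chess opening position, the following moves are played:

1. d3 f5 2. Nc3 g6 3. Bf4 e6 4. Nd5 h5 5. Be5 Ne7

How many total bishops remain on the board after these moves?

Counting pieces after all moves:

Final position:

  a b c d e f g h
  ─────────────────
8│♜ ♞ ♝ ♛ ♚ ♝ · ♜│8
7│♟ ♟ ♟ ♟ ♞ · · ·│7
6│· · · · ♟ · ♟ ·│6
5│· · · ♘ ♗ ♟ · ♟│5
4│· · · · · · · ·│4
3│· · · ♙ · · · ·│3
2│♙ ♙ ♙ · ♙ ♙ ♙ ♙│2
1│♖ · · ♕ ♔ ♗ ♘ ♖│1
  ─────────────────
  a b c d e f g h


4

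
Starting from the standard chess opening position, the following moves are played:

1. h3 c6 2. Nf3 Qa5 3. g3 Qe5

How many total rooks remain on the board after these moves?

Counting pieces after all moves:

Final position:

  a b c d e f g h
  ─────────────────
8│♜ ♞ ♝ · ♚ ♝ ♞ ♜│8
7│♟ ♟ · ♟ ♟ ♟ ♟ ♟│7
6│· · ♟ · · · · ·│6
5│· · · · ♛ · · ·│5
4│· · · · · · · ·│4
3│· · · · · ♘ ♙ ♙│3
2│♙ ♙ ♙ ♙ ♙ ♙ · ·│2
1│♖ ♘ ♗ ♕ ♔ ♗ · ♖│1
  ─────────────────
  a b c d e f g h


4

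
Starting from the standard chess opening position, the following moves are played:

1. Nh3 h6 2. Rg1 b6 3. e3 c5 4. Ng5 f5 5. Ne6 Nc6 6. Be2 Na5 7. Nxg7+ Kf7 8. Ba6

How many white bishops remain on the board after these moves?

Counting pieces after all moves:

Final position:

  a b c d e f g h
  ─────────────────
8│♜ · ♝ ♛ · ♝ ♞ ♜│8
7│♟ · · ♟ ♟ ♚ ♘ ·│7
6│♗ ♟ · · · · · ♟│6
5│♞ · ♟ · · ♟ · ·│5
4│· · · · · · · ·│4
3│· · · · ♙ · · ·│3
2│♙ ♙ ♙ ♙ · ♙ ♙ ♙│2
1│♖ ♘ ♗ ♕ ♔ · ♖ ·│1
  ─────────────────
  a b c d e f g h


2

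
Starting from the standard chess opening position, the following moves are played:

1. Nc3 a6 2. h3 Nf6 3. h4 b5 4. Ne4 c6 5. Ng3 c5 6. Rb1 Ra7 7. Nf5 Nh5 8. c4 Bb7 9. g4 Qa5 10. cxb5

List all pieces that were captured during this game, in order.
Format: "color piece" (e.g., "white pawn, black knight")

Tracking captures:
  cxb5: captured black pawn

black pawn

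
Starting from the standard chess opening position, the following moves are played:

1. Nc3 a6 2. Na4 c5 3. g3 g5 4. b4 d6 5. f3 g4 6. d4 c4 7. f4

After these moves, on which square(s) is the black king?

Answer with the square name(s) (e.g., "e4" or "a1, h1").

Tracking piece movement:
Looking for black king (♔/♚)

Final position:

  a b c d e f g h
  ─────────────────
8│♜ ♞ ♝ ♛ ♚ ♝ ♞ ♜│8
7│· ♟ · · ♟ ♟ · ♟│7
6│♟ · · ♟ · · · ·│6
5│· · · · · · · ·│5
4│♘ ♙ ♟ ♙ · ♙ ♟ ·│4
3│· · · · · · ♙ ·│3
2│♙ · ♙ · ♙ · · ♙│2
1│♖ · ♗ ♕ ♔ ♗ ♘ ♖│1
  ─────────────────
  a b c d e f g h


e8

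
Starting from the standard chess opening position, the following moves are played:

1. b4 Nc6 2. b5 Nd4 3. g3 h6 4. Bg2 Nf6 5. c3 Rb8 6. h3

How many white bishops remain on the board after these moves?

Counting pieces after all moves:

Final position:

  a b c d e f g h
  ─────────────────
8│· ♜ ♝ ♛ ♚ ♝ · ♜│8
7│♟ ♟ ♟ ♟ ♟ ♟ ♟ ·│7
6│· · · · · ♞ · ♟│6
5│· ♙ · · · · · ·│5
4│· · · ♞ · · · ·│4
3│· · ♙ · · · ♙ ♙│3
2│♙ · · ♙ ♙ ♙ ♗ ·│2
1│♖ ♘ ♗ ♕ ♔ · ♘ ♖│1
  ─────────────────
  a b c d e f g h


2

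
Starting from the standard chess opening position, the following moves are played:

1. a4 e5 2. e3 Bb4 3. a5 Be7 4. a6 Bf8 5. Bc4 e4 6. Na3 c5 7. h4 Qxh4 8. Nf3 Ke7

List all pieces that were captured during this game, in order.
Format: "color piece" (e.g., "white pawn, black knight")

Tracking captures:
  Qxh4: captured white pawn

white pawn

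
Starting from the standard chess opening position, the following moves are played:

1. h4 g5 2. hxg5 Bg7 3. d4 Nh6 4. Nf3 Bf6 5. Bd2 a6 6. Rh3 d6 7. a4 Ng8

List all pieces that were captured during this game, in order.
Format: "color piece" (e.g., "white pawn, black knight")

Tracking captures:
  hxg5: captured black pawn

black pawn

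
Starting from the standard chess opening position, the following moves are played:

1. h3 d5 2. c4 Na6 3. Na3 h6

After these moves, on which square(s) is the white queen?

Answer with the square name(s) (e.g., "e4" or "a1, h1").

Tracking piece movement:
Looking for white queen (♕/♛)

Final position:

  a b c d e f g h
  ─────────────────
8│♜ · ♝ ♛ ♚ ♝ ♞ ♜│8
7│♟ ♟ ♟ · ♟ ♟ ♟ ·│7
6│♞ · · · · · · ♟│6
5│· · · ♟ · · · ·│5
4│· · ♙ · · · · ·│4
3│♘ · · · · · · ♙│3
2│♙ ♙ · ♙ ♙ ♙ ♙ ·│2
1│♖ · ♗ ♕ ♔ ♗ ♘ ♖│1
  ─────────────────
  a b c d e f g h


d1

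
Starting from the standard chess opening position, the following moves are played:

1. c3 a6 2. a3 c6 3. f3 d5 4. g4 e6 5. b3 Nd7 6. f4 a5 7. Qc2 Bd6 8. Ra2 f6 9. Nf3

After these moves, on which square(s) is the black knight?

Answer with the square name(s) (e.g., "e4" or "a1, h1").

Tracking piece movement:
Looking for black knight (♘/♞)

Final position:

  a b c d e f g h
  ─────────────────
8│♜ · ♝ ♛ ♚ · ♞ ♜│8
7│· ♟ · ♞ · · ♟ ♟│7
6│· · ♟ ♝ ♟ ♟ · ·│6
5│♟ · · ♟ · · · ·│5
4│· · · · · ♙ ♙ ·│4
3│♙ ♙ ♙ · · ♘ · ·│3
2│♖ · ♕ ♙ ♙ · · ♙│2
1│· ♘ ♗ · ♔ ♗ · ♖│1
  ─────────────────
  a b c d e f g h


d7, g8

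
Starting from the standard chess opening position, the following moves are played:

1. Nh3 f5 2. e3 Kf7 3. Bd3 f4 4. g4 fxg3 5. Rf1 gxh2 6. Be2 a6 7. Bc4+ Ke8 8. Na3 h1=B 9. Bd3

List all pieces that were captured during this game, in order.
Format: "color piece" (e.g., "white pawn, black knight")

Tracking captures:
  fxg3: captured white pawn
  gxh2: captured white pawn

white pawn, white pawn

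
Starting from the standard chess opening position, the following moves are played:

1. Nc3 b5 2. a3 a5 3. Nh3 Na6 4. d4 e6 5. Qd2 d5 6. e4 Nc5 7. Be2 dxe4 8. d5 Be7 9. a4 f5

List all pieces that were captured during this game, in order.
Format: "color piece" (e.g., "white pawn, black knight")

Tracking captures:
  dxe4: captured white pawn

white pawn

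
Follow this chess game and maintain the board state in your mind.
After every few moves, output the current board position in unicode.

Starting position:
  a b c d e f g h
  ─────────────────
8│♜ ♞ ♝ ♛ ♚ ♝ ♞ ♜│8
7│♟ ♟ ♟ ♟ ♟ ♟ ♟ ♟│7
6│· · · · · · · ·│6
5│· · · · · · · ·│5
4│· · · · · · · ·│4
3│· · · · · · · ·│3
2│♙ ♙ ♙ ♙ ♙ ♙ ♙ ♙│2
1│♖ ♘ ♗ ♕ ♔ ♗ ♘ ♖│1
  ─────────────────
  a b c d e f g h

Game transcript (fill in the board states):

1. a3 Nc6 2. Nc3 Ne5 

  a b c d e f g h
  ─────────────────
8│♜ · ♝ ♛ ♚ ♝ ♞ ♜│8
7│♟ ♟ ♟ ♟ ♟ ♟ ♟ ♟│7
6│· · · · · · · ·│6
5│· · · · ♞ · · ·│5
4│· · · · · · · ·│4
3│♙ · ♘ · · · · ·│3
2│· ♙ ♙ ♙ ♙ ♙ ♙ ♙│2
1│♖ · ♗ ♕ ♔ ♗ ♘ ♖│1
  ─────────────────
  a b c d e f g h

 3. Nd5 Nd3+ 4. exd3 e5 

  a b c d e f g h
  ─────────────────
8│♜ · ♝ ♛ ♚ ♝ ♞ ♜│8
7│♟ ♟ ♟ ♟ · ♟ ♟ ♟│7
6│· · · · · · · ·│6
5│· · · ♘ ♟ · · ·│5
4│· · · · · · · ·│4
3│♙ · · ♙ · · · ·│3
2│· ♙ ♙ ♙ · ♙ ♙ ♙│2
1│♖ · ♗ ♕ ♔ ♗ ♘ ♖│1
  ─────────────────
  a b c d e f g h

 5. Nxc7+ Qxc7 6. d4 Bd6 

  a b c d e f g h
  ─────────────────
8│♜ · ♝ · ♚ · ♞ ♜│8
7│♟ ♟ ♛ ♟ · ♟ ♟ ♟│7
6│· · · ♝ · · · ·│6
5│· · · · ♟ · · ·│5
4│· · · ♙ · · · ·│4
3│♙ · · · · · · ·│3
2│· ♙ ♙ ♙ · ♙ ♙ ♙│2
1│♖ · ♗ ♕ ♔ ♗ ♘ ♖│1
  ─────────────────
  a b c d e f g h

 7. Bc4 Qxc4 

  a b c d e f g h
  ─────────────────
8│♜ · ♝ · ♚ · ♞ ♜│8
7│♟ ♟ · ♟ · ♟ ♟ ♟│7
6│· · · ♝ · · · ·│6
5│· · · · ♟ · · ·│5
4│· · ♛ ♙ · · · ·│4
3│♙ · · · · · · ·│3
2│· ♙ ♙ ♙ · ♙ ♙ ♙│2
1│♖ · ♗ ♕ ♔ · ♘ ♖│1
  ─────────────────
  a b c d e f g h


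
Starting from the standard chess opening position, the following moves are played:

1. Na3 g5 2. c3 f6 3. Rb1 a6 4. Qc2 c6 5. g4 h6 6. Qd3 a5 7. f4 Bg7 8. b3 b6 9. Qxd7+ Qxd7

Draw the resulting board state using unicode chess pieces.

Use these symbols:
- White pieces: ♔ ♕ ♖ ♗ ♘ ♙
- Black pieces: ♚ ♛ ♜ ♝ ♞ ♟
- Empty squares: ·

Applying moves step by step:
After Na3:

♜ ♞ ♝ ♛ ♚ ♝ ♞ ♜
♟ ♟ ♟ ♟ ♟ ♟ ♟ ♟
· · · · · · · ·
· · · · · · · ·
· · · · · · · ·
♘ · · · · · · ·
♙ ♙ ♙ ♙ ♙ ♙ ♙ ♙
♖ · ♗ ♕ ♔ ♗ ♘ ♖


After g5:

♜ ♞ ♝ ♛ ♚ ♝ ♞ ♜
♟ ♟ ♟ ♟ ♟ ♟ · ♟
· · · · · · · ·
· · · · · · ♟ ·
· · · · · · · ·
♘ · · · · · · ·
♙ ♙ ♙ ♙ ♙ ♙ ♙ ♙
♖ · ♗ ♕ ♔ ♗ ♘ ♖


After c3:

♜ ♞ ♝ ♛ ♚ ♝ ♞ ♜
♟ ♟ ♟ ♟ ♟ ♟ · ♟
· · · · · · · ·
· · · · · · ♟ ·
· · · · · · · ·
♘ · ♙ · · · · ·
♙ ♙ · ♙ ♙ ♙ ♙ ♙
♖ · ♗ ♕ ♔ ♗ ♘ ♖


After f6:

♜ ♞ ♝ ♛ ♚ ♝ ♞ ♜
♟ ♟ ♟ ♟ ♟ · · ♟
· · · · · ♟ · ·
· · · · · · ♟ ·
· · · · · · · ·
♘ · ♙ · · · · ·
♙ ♙ · ♙ ♙ ♙ ♙ ♙
♖ · ♗ ♕ ♔ ♗ ♘ ♖


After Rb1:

♜ ♞ ♝ ♛ ♚ ♝ ♞ ♜
♟ ♟ ♟ ♟ ♟ · · ♟
· · · · · ♟ · ·
· · · · · · ♟ ·
· · · · · · · ·
♘ · ♙ · · · · ·
♙ ♙ · ♙ ♙ ♙ ♙ ♙
· ♖ ♗ ♕ ♔ ♗ ♘ ♖


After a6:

♜ ♞ ♝ ♛ ♚ ♝ ♞ ♜
· ♟ ♟ ♟ ♟ · · ♟
♟ · · · · ♟ · ·
· · · · · · ♟ ·
· · · · · · · ·
♘ · ♙ · · · · ·
♙ ♙ · ♙ ♙ ♙ ♙ ♙
· ♖ ♗ ♕ ♔ ♗ ♘ ♖


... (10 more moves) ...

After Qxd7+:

♜ ♞ ♝ ♛ ♚ · ♞ ♜
· · · ♕ ♟ · ♝ ·
· ♟ ♟ · · ♟ · ♟
♟ · · · · · ♟ ·
· · · · · ♙ ♙ ·
♘ ♙ ♙ · · · · ·
♙ · · ♙ ♙ · · ♙
· ♖ ♗ · ♔ ♗ ♘ ♖


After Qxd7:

♜ ♞ ♝ · ♚ · ♞ ♜
· · · ♛ ♟ · ♝ ·
· ♟ ♟ · · ♟ · ♟
♟ · · · · · ♟ ·
· · · · · ♙ ♙ ·
♘ ♙ ♙ · · · · ·
♙ · · ♙ ♙ · · ♙
· ♖ ♗ · ♔ ♗ ♘ ♖



  a b c d e f g h
  ─────────────────
8│♜ ♞ ♝ · ♚ · ♞ ♜│8
7│· · · ♛ ♟ · ♝ ·│7
6│· ♟ ♟ · · ♟ · ♟│6
5│♟ · · · · · ♟ ·│5
4│· · · · · ♙ ♙ ·│4
3│♘ ♙ ♙ · · · · ·│3
2│♙ · · ♙ ♙ · · ♙│2
1│· ♖ ♗ · ♔ ♗ ♘ ♖│1
  ─────────────────
  a b c d e f g h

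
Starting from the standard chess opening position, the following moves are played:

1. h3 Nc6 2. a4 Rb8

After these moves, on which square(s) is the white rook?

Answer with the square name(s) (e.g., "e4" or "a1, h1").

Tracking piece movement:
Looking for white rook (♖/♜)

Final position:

  a b c d e f g h
  ─────────────────
8│· ♜ ♝ ♛ ♚ ♝ ♞ ♜│8
7│♟ ♟ ♟ ♟ ♟ ♟ ♟ ♟│7
6│· · ♞ · · · · ·│6
5│· · · · · · · ·│5
4│♙ · · · · · · ·│4
3│· · · · · · · ♙│3
2│· ♙ ♙ ♙ ♙ ♙ ♙ ·│2
1│♖ ♘ ♗ ♕ ♔ ♗ ♘ ♖│1
  ─────────────────
  a b c d e f g h


a1, h1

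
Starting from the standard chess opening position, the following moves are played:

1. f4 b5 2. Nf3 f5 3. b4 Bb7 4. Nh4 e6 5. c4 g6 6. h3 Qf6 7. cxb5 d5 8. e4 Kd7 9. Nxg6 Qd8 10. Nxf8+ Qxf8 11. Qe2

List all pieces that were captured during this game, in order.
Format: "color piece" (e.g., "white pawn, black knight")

Tracking captures:
  cxb5: captured black pawn
  Nxg6: captured black pawn
  Nxf8+: captured black bishop
  Qxf8: captured white knight

black pawn, black pawn, black bishop, white knight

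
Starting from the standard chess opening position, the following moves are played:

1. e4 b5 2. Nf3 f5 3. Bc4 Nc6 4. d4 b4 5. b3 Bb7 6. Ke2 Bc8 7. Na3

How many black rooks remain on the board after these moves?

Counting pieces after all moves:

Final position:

  a b c d e f g h
  ─────────────────
8│♜ · ♝ ♛ ♚ ♝ ♞ ♜│8
7│♟ · ♟ ♟ ♟ · ♟ ♟│7
6│· · ♞ · · · · ·│6
5│· · · · · ♟ · ·│5
4│· ♟ ♗ ♙ ♙ · · ·│4
3│♘ ♙ · · · ♘ · ·│3
2│♙ · ♙ · ♔ ♙ ♙ ♙│2
1│♖ · ♗ ♕ · · · ♖│1
  ─────────────────
  a b c d e f g h


2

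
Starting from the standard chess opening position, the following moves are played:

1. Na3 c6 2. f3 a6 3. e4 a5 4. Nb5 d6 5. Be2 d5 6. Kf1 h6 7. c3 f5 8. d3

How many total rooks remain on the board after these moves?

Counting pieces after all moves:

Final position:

  a b c d e f g h
  ─────────────────
8│♜ ♞ ♝ ♛ ♚ ♝ ♞ ♜│8
7│· ♟ · · ♟ · ♟ ·│7
6│· · ♟ · · · · ♟│6
5│♟ ♘ · ♟ · ♟ · ·│5
4│· · · · ♙ · · ·│4
3│· · ♙ ♙ · ♙ · ·│3
2│♙ ♙ · · ♗ · ♙ ♙│2
1│♖ · ♗ ♕ · ♔ ♘ ♖│1
  ─────────────────
  a b c d e f g h


4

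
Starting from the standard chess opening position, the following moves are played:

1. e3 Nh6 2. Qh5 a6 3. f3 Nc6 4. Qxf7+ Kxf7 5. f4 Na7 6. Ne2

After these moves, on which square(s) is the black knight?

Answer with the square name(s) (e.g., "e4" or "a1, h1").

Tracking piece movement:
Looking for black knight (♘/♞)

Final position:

  a b c d e f g h
  ─────────────────
8│♜ · ♝ ♛ · ♝ · ♜│8
7│♞ ♟ ♟ ♟ ♟ ♚ ♟ ♟│7
6│♟ · · · · · · ♞│6
5│· · · · · · · ·│5
4│· · · · · ♙ · ·│4
3│· · · · ♙ · · ·│3
2│♙ ♙ ♙ ♙ ♘ · ♙ ♙│2
1│♖ ♘ ♗ · ♔ ♗ · ♖│1
  ─────────────────
  a b c d e f g h


a7, h6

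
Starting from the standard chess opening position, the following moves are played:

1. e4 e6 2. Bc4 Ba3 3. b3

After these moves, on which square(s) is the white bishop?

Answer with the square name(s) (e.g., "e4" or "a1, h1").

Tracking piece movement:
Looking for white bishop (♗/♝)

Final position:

  a b c d e f g h
  ─────────────────
8│♜ ♞ ♝ ♛ ♚ · ♞ ♜│8
7│♟ ♟ ♟ ♟ · ♟ ♟ ♟│7
6│· · · · ♟ · · ·│6
5│· · · · · · · ·│5
4│· · ♗ · ♙ · · ·│4
3│♝ ♙ · · · · · ·│3
2│♙ · ♙ ♙ · ♙ ♙ ♙│2
1│♖ ♘ ♗ ♕ ♔ · ♘ ♖│1
  ─────────────────
  a b c d e f g h


c1, c4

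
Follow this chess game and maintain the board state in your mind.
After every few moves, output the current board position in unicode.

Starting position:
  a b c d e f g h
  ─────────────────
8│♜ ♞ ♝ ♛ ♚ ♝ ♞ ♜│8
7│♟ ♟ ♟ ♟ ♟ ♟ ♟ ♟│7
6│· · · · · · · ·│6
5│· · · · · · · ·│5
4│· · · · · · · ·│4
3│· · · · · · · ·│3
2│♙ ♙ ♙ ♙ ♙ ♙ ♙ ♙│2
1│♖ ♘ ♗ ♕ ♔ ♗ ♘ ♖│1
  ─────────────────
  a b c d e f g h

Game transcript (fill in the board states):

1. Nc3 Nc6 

  a b c d e f g h
  ─────────────────
8│♜ · ♝ ♛ ♚ ♝ ♞ ♜│8
7│♟ ♟ ♟ ♟ ♟ ♟ ♟ ♟│7
6│· · ♞ · · · · ·│6
5│· · · · · · · ·│5
4│· · · · · · · ·│4
3│· · ♘ · · · · ·│3
2│♙ ♙ ♙ ♙ ♙ ♙ ♙ ♙│2
1│♖ · ♗ ♕ ♔ ♗ ♘ ♖│1
  ─────────────────
  a b c d e f g h

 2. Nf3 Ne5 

  a b c d e f g h
  ─────────────────
8│♜ · ♝ ♛ ♚ ♝ ♞ ♜│8
7│♟ ♟ ♟ ♟ ♟ ♟ ♟ ♟│7
6│· · · · · · · ·│6
5│· · · · ♞ · · ·│5
4│· · · · · · · ·│4
3│· · ♘ · · ♘ · ·│3
2│♙ ♙ ♙ ♙ ♙ ♙ ♙ ♙│2
1│♖ · ♗ ♕ ♔ ♗ · ♖│1
  ─────────────────
  a b c d e f g h

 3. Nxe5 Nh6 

  a b c d e f g h
  ─────────────────
8│♜ · ♝ ♛ ♚ ♝ · ♜│8
7│♟ ♟ ♟ ♟ ♟ ♟ ♟ ♟│7
6│· · · · · · · ♞│6
5│· · · · ♘ · · ·│5
4│· · · · · · · ·│4
3│· · ♘ · · · · ·│3
2│♙ ♙ ♙ ♙ ♙ ♙ ♙ ♙│2
1│♖ · ♗ ♕ ♔ ♗ · ♖│1
  ─────────────────
  a b c d e f g h

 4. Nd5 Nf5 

  a b c d e f g h
  ─────────────────
8│♜ · ♝ ♛ ♚ ♝ · ♜│8
7│♟ ♟ ♟ ♟ ♟ ♟ ♟ ♟│7
6│· · · · · · · ·│6
5│· · · ♘ ♘ ♞ · ·│5
4│· · · · · · · ·│4
3│· · · · · · · ·│3
2│♙ ♙ ♙ ♙ ♙ ♙ ♙ ♙│2
1│♖ · ♗ ♕ ♔ ♗ · ♖│1
  ─────────────────
  a b c d e f g h

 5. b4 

  a b c d e f g h
  ─────────────────
8│♜ · ♝ ♛ ♚ ♝ · ♜│8
7│♟ ♟ ♟ ♟ ♟ ♟ ♟ ♟│7
6│· · · · · · · ·│6
5│· · · ♘ ♘ ♞ · ·│5
4│· ♙ · · · · · ·│4
3│· · · · · · · ·│3
2│♙ · ♙ ♙ ♙ ♙ ♙ ♙│2
1│♖ · ♗ ♕ ♔ ♗ · ♖│1
  ─────────────────
  a b c d e f g h


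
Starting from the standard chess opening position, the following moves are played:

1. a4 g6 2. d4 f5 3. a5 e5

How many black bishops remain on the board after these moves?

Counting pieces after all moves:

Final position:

  a b c d e f g h
  ─────────────────
8│♜ ♞ ♝ ♛ ♚ ♝ ♞ ♜│8
7│♟ ♟ ♟ ♟ · · · ♟│7
6│· · · · · · ♟ ·│6
5│♙ · · · ♟ ♟ · ·│5
4│· · · ♙ · · · ·│4
3│· · · · · · · ·│3
2│· ♙ ♙ · ♙ ♙ ♙ ♙│2
1│♖ ♘ ♗ ♕ ♔ ♗ ♘ ♖│1
  ─────────────────
  a b c d e f g h


2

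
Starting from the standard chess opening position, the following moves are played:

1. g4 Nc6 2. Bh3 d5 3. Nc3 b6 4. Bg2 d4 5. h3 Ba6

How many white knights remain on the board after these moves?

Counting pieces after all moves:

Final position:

  a b c d e f g h
  ─────────────────
8│♜ · · ♛ ♚ ♝ ♞ ♜│8
7│♟ · ♟ · ♟ ♟ ♟ ♟│7
6│♝ ♟ ♞ · · · · ·│6
5│· · · · · · · ·│5
4│· · · ♟ · · ♙ ·│4
3│· · ♘ · · · · ♙│3
2│♙ ♙ ♙ ♙ ♙ ♙ ♗ ·│2
1│♖ · ♗ ♕ ♔ · ♘ ♖│1
  ─────────────────
  a b c d e f g h


2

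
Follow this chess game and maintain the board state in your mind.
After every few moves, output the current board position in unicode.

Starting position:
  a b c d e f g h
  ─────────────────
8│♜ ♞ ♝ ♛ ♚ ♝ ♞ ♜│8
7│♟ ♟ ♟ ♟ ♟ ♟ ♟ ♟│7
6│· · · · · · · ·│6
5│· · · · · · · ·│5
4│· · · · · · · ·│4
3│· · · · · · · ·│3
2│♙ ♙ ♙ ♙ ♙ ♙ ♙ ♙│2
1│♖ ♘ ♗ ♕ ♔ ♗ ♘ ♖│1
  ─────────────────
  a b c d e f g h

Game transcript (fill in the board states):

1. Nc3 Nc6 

  a b c d e f g h
  ─────────────────
8│♜ · ♝ ♛ ♚ ♝ ♞ ♜│8
7│♟ ♟ ♟ ♟ ♟ ♟ ♟ ♟│7
6│· · ♞ · · · · ·│6
5│· · · · · · · ·│5
4│· · · · · · · ·│4
3│· · ♘ · · · · ·│3
2│♙ ♙ ♙ ♙ ♙ ♙ ♙ ♙│2
1│♖ · ♗ ♕ ♔ ♗ ♘ ♖│1
  ─────────────────
  a b c d e f g h

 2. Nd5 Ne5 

  a b c d e f g h
  ─────────────────
8│♜ · ♝ ♛ ♚ ♝ ♞ ♜│8
7│♟ ♟ ♟ ♟ ♟ ♟ ♟ ♟│7
6│· · · · · · · ·│6
5│· · · ♘ ♞ · · ·│5
4│· · · · · · · ·│4
3│· · · · · · · ·│3
2│♙ ♙ ♙ ♙ ♙ ♙ ♙ ♙│2
1│♖ · ♗ ♕ ♔ ♗ ♘ ♖│1
  ─────────────────
  a b c d e f g h

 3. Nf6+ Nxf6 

  a b c d e f g h
  ─────────────────
8│♜ · ♝ ♛ ♚ ♝ · ♜│8
7│♟ ♟ ♟ ♟ ♟ ♟ ♟ ♟│7
6│· · · · · ♞ · ·│6
5│· · · · ♞ · · ·│5
4│· · · · · · · ·│4
3│· · · · · · · ·│3
2│♙ ♙ ♙ ♙ ♙ ♙ ♙ ♙│2
1│♖ · ♗ ♕ ♔ ♗ ♘ ♖│1
  ─────────────────
  a b c d e f g h

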